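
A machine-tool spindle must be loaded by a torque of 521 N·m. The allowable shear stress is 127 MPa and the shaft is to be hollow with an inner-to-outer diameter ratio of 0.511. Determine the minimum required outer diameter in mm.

For a hollow shaft with d_i/d_o = 0.511: τ_max = 16T/(π d_o³ (1−k⁴)), so d_o = [16T/(π τ_allow (1−k⁴))]^(1/3) = [16·521.0/(π·1.27×10^8·0.9318)]^(1/3) = 0.02820 m.

28.2 mm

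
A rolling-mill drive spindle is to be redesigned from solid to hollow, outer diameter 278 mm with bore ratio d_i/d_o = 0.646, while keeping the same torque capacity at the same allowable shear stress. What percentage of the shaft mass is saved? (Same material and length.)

33.8 %

Equal τ_max and T ⇒ the solid shaft needs d_s³ = d_o³(1−k⁴), so d_s = 278·(1−0.646⁴)^(1/3) = 260.8 mm.
Area ratio A_h/A_s = d_o²(1−k²)/d_s² = (1−k²)/(1−k⁴)^(2/3) = 0.6620.
Mass saving = 1 − 0.6620 = 33.8 %.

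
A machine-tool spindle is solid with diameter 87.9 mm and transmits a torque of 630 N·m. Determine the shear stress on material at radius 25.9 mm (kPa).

2780 kPa

J = πd⁴/32 = π(0.0879)⁴/32 = 5.861×10^-6 m⁴.
Shear stress varies linearly with radius: τ = T·r/J = 630.0 × 0.0259 / 5.861×10^-6 = 2.784×10^6 Pa.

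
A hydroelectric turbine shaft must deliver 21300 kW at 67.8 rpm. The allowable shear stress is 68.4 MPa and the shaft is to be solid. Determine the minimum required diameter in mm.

ω = 2π·67.8/60 = 7.100 rad/s, so T = P/ω = 21300×10³ / 7.100 = 3.000e6 N·m.
For a solid shaft τ_max = 16T/(πd³), so d = (16T/(π τ_allow))^(1/3) = (16·3.000e6/(π·6.84×10^7))^(1/3) = 0.6068 m.

607 mm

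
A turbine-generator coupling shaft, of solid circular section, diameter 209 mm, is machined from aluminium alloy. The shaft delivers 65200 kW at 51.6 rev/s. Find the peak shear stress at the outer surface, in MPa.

ω = 2π·51.6 = 324.2 rad/s, so T = P/ω = 65200×10³ / 324.2 = 201100 N·m.
J = πd⁴/32 = π(0.209)⁴/32 = 1.873×10^-4 m⁴.
τ_max = T·r/J = 201100 × 0.104 / 1.873×10^-4 = 1.122×10^8 Pa.

112 MPa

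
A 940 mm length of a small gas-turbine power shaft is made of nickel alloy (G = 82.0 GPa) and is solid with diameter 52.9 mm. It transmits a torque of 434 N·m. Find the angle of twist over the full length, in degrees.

J = πd⁴/32 = π(0.0529)⁴/32 = 7.688×10^-7 m⁴.
θ = T·L/(G·J) = 434.0 × 0.940 / (82.0×10⁹ × 7.688×10^-7) = 6.471×10^-3 rad.

0.371°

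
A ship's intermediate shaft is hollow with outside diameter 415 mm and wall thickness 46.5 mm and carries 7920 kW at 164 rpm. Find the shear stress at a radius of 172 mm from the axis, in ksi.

6.20 ksi

ω = 2π·164/60 = 17.17 rad/s, so T = P/ω = 7920×10³ / 17.17 = 461200 N·m.
J = π(d_o⁴ − d_i⁴)/32 = π(0.415⁴ − 0.322⁴)/32 = 1.857×10^-3 m⁴.
Shear stress varies linearly with radius: τ = T·r/J = 461200 × 0.172 / 1.857×10^-3 = 4.272×10^7 Pa.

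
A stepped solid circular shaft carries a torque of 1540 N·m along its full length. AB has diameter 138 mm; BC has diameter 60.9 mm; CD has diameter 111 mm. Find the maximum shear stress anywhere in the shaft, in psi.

5040 psi

Under the same torque, τ_max = 16T/(πd³) is largest where d is smallest — segment BC (d = 60.9 mm).
τ_max = 16·1540/(π·(0.0609)³) = 3.472×10^7 Pa.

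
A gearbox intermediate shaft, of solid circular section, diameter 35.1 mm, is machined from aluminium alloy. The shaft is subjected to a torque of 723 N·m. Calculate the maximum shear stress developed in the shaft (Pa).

J = πd⁴/32 = π(0.0351)⁴/32 = 1.490×10^-7 m⁴.
τ_max = T·r/J = 723.0 × 0.0175 / 1.490×10^-7 = 8.515×10^7 Pa.

8.52e7 Pa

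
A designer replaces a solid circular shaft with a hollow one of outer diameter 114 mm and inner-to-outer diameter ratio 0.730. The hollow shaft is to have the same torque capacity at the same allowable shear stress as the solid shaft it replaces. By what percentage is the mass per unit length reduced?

41.6 %

Equal τ_max and T ⇒ the solid shaft needs d_s³ = d_o³(1−k⁴), so d_s = 114·(1−0.730⁴)^(1/3) = 102.0 mm.
Area ratio A_h/A_s = d_o²(1−k²)/d_s² = (1−k²)/(1−k⁴)^(2/3) = 0.5836.
Mass saving = 1 − 0.5836 = 41.6 %.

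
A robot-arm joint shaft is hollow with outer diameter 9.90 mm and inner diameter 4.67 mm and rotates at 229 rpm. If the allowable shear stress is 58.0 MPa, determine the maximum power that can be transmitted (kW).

J = π(d_o⁴ − d_i⁴)/32 = π(0.00990⁴ − 0.00467⁴)/32 = 8.964×10^-10 m⁴.
T_max = τ_allow·J/r = 5.80×10^7 × 8.964×10^-10 / 0.00495 = 10.50 N·m.
ω = 2π·229/60 = 23.98 rad/s, so P_max = T_max·ω = 251.9 W.

0.252 kW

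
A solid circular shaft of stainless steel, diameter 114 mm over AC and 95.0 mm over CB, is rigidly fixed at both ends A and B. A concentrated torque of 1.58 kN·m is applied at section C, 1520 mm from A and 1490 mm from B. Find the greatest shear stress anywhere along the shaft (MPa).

3.64 MPa

Compatibility: T_A·a/J_AC = T_B·b/J_CB with T_A + T_B = T₀.
J_AC = 1.66×10^-5 m⁴, J_CB = 8.00×10^-6 m⁴, so T_A = T₀·(J_AC/a)/((J_AC/a)+(J_CB/b)) = 1059 N·m, T_B = 521.0 N·m.
τ in each portion: τ_AC = 3.64×10^6 Pa, τ_CB = 3.09×10^6 Pa; maximum is in AC.
τ_max = T_AC·r/J = 1059·0.0570/1.66×10^-5 = 3.640×10^6 Pa.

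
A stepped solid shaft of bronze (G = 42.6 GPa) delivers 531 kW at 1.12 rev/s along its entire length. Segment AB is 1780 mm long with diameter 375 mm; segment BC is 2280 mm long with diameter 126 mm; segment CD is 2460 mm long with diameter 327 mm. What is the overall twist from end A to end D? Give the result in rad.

0.169 rad

ω = 2π·1.12 = 7.037 rad/s, so T = P/ω = 531×10³ / 7.037 = 75460 N·m.
J_AB = π(0.375)⁴/32 = 1.94×10^-3 m⁴; J_BC = π(0.126)⁴/32 = 2.47×10^-5 m⁴; J_CD = π(0.327)⁴/32 = 1.12×10^-3 m⁴.
θ = (T/G)·Σ L_i/J_i = (75460/42.6×10⁹)·(1.78/1.94×10^-3 + 2.28/2.47×10^-5 + 2.46/1.12×10^-3) = 0.1687 rad.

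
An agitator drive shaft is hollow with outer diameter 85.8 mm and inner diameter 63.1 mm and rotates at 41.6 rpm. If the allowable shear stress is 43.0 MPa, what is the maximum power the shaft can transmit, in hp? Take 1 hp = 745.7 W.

J = π(d_o⁴ − d_i⁴)/32 = π(0.0858⁴ − 0.0631⁴)/32 = 3.764×10^-6 m⁴.
T_max = τ_allow·J/r = 4.30×10^7 × 3.764×10^-6 / 0.0429 = 3773 N·m.
ω = 2π·41.6/60 = 4.356 rad/s, so P_max = T_max·ω = 1.644×10^4 W.

22.0 hp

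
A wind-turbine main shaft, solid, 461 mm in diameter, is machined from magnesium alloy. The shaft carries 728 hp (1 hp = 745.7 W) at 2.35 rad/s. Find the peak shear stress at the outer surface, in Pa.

ω = 2.35 rad/s, so T = P/ω = 728×745.7 / 2.350 = 231000 N·m.
J = πd⁴/32 = π(0.461)⁴/32 = 4.434×10^-3 m⁴.
τ_max = T·r/J = 231000 × 0.231 / 4.434×10^-3 = 1.201×10^7 Pa.

1.20e7 Pa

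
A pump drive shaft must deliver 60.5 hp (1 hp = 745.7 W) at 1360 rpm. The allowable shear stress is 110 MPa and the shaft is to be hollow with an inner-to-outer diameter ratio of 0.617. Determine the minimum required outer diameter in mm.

25.8 mm

ω = 2π·1360/60 = 142.4 rad/s, so T = P/ω = 60.5×745.7 / 142.4 = 316.8 N·m.
For a hollow shaft with d_i/d_o = 0.617: τ_max = 16T/(π d_o³ (1−k⁴)), so d_o = [16T/(π τ_allow (1−k⁴))]^(1/3) = [16·316.8/(π·1.10×10^8·0.8551)]^(1/3) = 0.02579 m.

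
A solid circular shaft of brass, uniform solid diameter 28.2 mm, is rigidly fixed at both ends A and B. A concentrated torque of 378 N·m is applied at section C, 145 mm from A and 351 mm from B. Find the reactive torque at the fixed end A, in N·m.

With uniform GJ and both ends fixed, compatibility θ_AC = θ_CB gives T_A·a = T_B·b, together with T_A + T_B = T₀.
T_A = T₀·b/(a+b) = 378.0·351/496.0 = 267.5 N·m; T_B = 110.5 N·m.

267 N·m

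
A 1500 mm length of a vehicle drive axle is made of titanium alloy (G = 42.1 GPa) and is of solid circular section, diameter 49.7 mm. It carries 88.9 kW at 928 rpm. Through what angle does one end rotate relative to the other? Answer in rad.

0.0544 rad

ω = 2π·928/60 = 97.18 rad/s, so T = P/ω = 88.9×10³ / 97.18 = 914.8 N·m.
J = πd⁴/32 = π(0.0497)⁴/32 = 5.990×10^-7 m⁴.
θ = T·L/(G·J) = 914.8 × 1.50 / (42.1×10⁹ × 5.990×10^-7) = 0.05441 rad.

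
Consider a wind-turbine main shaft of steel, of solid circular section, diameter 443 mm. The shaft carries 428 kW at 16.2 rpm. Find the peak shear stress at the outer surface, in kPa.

14800 kPa

ω = 2π·16.2/60 = 1.696 rad/s, so T = P/ω = 428×10³ / 1.696 = 252300 N·m.
J = πd⁴/32 = π(0.443)⁴/32 = 3.781×10^-3 m⁴.
τ_max = T·r/J = 252300 × 0.222 / 3.781×10^-3 = 1.478×10^7 Pa.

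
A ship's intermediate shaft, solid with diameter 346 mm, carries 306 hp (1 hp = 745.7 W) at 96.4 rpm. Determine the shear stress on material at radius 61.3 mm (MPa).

ω = 2π·96.4/60 = 10.09 rad/s, so T = P/ω = 306×745.7 / 10.09 = 22600 N·m.
J = πd⁴/32 = π(0.346)⁴/32 = 1.407×10^-3 m⁴.
Shear stress varies linearly with radius: τ = T·r/J = 22600 × 0.0613 / 1.407×10^-3 = 9.848×10^5 Pa.

0.985 MPa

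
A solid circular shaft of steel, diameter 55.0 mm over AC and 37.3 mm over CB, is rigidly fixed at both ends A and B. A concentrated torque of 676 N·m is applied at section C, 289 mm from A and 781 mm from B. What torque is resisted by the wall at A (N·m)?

Compatibility: T_A·a/J_AC = T_B·b/J_CB with T_A + T_B = T₀.
J_AC = 8.98×10^-7 m⁴, J_CB = 1.90×10^-7 m⁴, so T_A = T₀·(J_AC/a)/((J_AC/a)+(J_CB/b)) = 626.9 N·m, T_B = 49.07 N·m.

627 N·m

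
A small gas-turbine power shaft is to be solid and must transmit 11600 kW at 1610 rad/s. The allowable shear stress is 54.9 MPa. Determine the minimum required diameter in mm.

87.4 mm

ω = 1610 rad/s, so T = P/ω = 11600×10³ / 1610 = 7205 N·m.
For a solid shaft τ_max = 16T/(πd³), so d = (16T/(π τ_allow))^(1/3) = (16·7205/(π·5.49×10^7))^(1/3) = 0.08743 m.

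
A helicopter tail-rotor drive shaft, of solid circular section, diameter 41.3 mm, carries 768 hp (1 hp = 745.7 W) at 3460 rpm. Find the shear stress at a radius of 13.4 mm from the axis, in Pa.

ω = 2π·3460/60 = 362.3 rad/s, so T = P/ω = 768×745.7 / 362.3 = 1581 N·m.
J = πd⁴/32 = π(0.0413)⁴/32 = 2.856×10^-7 m⁴.
Shear stress varies linearly with radius: τ = T·r/J = 1581 × 0.0134 / 2.856×10^-7 = 7.415×10^7 Pa.

7.42e7 Pa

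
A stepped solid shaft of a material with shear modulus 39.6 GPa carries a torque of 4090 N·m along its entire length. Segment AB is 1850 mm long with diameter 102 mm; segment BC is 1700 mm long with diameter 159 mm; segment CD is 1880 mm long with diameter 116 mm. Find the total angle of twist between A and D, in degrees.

J_AB = π(0.102)⁴/32 = 1.06×10^-5 m⁴; J_BC = π(0.159)⁴/32 = 6.27×10^-5 m⁴; J_CD = π(0.116)⁴/32 = 1.78×10^-5 m⁴.
θ = (T/G)·Σ L_i/J_i = (4090/39.6×10⁹)·(1.85/1.06×10^-5 + 1.70/6.27×10^-5 + 1.88/1.78×10^-5) = 0.03170 rad.

1.82°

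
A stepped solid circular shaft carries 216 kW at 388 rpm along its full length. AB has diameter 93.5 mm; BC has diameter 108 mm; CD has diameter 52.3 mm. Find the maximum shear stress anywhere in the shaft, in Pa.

1.89e8 Pa

ω = 2π·388/60 = 40.63 rad/s, so T = P/ω = 216×10³ / 40.63 = 5316 N·m.
Under the same torque, τ_max = 16T/(πd³) is largest where d is smallest — segment CD (d = 52.3 mm).
τ_max = 16·5316/(π·(0.0523)³) = 1.893×10^8 Pa.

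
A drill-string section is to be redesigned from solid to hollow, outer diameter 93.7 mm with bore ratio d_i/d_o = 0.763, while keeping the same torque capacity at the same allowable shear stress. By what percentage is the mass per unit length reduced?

44.9 %

Equal τ_max and T ⇒ the solid shaft needs d_s³ = d_o³(1−k⁴), so d_s = 93.7·(1−0.763⁴)^(1/3) = 81.63 mm.
Area ratio A_h/A_s = d_o²(1−k²)/d_s² = (1−k²)/(1−k⁴)^(2/3) = 0.5506.
Mass saving = 1 − 0.5506 = 44.9 %.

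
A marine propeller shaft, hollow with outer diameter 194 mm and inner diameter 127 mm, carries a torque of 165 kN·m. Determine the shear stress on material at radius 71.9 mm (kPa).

J = π(d_o⁴ − d_i⁴)/32 = π(0.194⁴ − 0.127⁴)/32 = 1.135×10^-4 m⁴.
Shear stress varies linearly with radius: τ = T·r/J = 165000 × 0.0719 / 1.135×10^-4 = 1.045×10^8 Pa.

105000 kPa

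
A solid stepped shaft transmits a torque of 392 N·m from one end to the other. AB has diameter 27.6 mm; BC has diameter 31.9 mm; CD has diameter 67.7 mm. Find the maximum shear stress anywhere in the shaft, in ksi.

13.8 ksi

Under the same torque, τ_max = 16T/(πd³) is largest where d is smallest — segment AB (d = 27.6 mm).
τ_max = 16·392.0/(π·(0.0276)³) = 9.496×10^7 Pa.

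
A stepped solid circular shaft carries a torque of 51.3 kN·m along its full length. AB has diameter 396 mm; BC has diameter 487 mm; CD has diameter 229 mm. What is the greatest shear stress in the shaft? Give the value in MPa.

21.8 MPa

Under the same torque, τ_max = 16T/(πd³) is largest where d is smallest — segment CD (d = 229 mm).
τ_max = 16·51300/(π·(0.229)³) = 2.176×10^7 Pa.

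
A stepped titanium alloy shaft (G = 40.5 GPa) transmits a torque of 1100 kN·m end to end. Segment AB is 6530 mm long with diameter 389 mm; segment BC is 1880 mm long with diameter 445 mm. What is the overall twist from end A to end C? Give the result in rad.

J_AB = π(0.389)⁴/32 = 2.25×10^-3 m⁴; J_BC = π(0.445)⁴/32 = 3.85×10^-3 m⁴.
θ = (T/G)·Σ L_i/J_i = (1.100e6/40.5×10⁹)·(6.53/2.25×10^-3 + 1.88/3.85×10^-3) = 0.09216 rad.

0.0922 rad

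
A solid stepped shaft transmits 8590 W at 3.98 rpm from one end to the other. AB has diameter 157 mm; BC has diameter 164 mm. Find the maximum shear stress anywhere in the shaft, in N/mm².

ω = 2π·3.98/60 = 0.4168 rad/s, so T = P/ω = 8590 / 0.4168 = 20610 N·m.
Under the same torque, τ_max = 16T/(πd³) is largest where d is smallest — segment AB (d = 157 mm).
τ_max = 16·20610/(π·(0.157)³) = 2.712×10^7 Pa.

27.1 N/mm²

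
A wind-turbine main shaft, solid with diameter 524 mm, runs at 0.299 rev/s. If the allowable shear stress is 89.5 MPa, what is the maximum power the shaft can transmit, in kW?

4750 kW

J = πd⁴/32 = π(0.524)⁴/32 = 7.402×10^-3 m⁴.
T_max = τ_allow·J/r = 8.95×10^7 × 7.402×10^-3 / 0.262 = 2.528e6 N·m.
ω = 2π·0.299 = 1.879 rad/s, so P_max = T_max·ω = 4.750×10^6 W.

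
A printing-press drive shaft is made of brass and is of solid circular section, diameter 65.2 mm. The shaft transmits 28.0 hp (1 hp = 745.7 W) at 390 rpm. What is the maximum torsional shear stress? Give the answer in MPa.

ω = 2π·390/60 = 40.84 rad/s, so T = P/ω = 28.0×745.7 / 40.84 = 511.2 N·m.
J = πd⁴/32 = π(0.0652)⁴/32 = 1.774×10^-6 m⁴.
τ_max = T·r/J = 511.2 × 0.0326 / 1.774×10^-6 = 9.394×10^6 Pa.

9.39 MPa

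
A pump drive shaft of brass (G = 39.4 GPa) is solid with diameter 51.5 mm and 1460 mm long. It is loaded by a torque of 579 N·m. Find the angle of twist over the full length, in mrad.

31.1 mrad

J = πd⁴/32 = π(0.0515)⁴/32 = 6.906×10^-7 m⁴.
θ = T·L/(G·J) = 579.0 × 1.46 / (39.4×10⁹ × 6.906×10^-7) = 0.03107 rad.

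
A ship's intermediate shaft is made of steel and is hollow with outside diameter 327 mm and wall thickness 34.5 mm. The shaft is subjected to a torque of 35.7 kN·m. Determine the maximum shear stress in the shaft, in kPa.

J = π(d_o⁴ − d_i⁴)/32 = π(0.327⁴ − 0.258⁴)/32 = 6.875×10^-4 m⁴.
τ_max = T·r/J = 35700 × 0.164 / 6.875×10^-4 = 8.490×10^6 Pa.

8490 kPa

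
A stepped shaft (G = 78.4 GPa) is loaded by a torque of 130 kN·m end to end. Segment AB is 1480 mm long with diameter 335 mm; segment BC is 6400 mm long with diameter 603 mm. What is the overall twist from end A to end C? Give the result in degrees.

0.161°

J_AB = π(0.335)⁴/32 = 1.24×10^-3 m⁴; J_BC = π(0.603)⁴/32 = 0.0130 m⁴.
θ = (T/G)·Σ L_i/J_i = (130000/78.4×10⁹)·(1.48/1.24×10^-3 + 6.40/0.0130) = 2.802×10^-3 rad.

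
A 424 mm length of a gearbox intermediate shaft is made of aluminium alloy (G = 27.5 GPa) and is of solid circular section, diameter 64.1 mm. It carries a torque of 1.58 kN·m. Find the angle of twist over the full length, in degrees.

J = πd⁴/32 = π(0.0641)⁴/32 = 1.657×10^-6 m⁴.
θ = T·L/(G·J) = 1580 × 0.424 / (27.5×10⁹ × 1.657×10^-6) = 0.01470 rad.

0.842°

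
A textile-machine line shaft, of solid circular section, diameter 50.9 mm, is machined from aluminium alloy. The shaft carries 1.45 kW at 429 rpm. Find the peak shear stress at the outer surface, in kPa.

ω = 2π·429/60 = 44.92 rad/s, so T = P/ω = 1.45×10³ / 44.92 = 32.28 N·m.
J = πd⁴/32 = π(0.0509)⁴/32 = 6.590×10^-7 m⁴.
τ_max = T·r/J = 32.28 × 0.0255 / 6.590×10^-7 = 1.247×10^6 Pa.

1250 kPa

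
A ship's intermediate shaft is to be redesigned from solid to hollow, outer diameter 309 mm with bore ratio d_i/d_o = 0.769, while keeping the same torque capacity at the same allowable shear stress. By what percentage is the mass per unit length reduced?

45.6 %

Equal τ_max and T ⇒ the solid shaft needs d_s³ = d_o³(1−k⁴), so d_s = 309·(1−0.769⁴)^(1/3) = 267.7 mm.
Area ratio A_h/A_s = d_o²(1−k²)/d_s² = (1−k²)/(1−k⁴)^(2/3) = 0.5444.
Mass saving = 1 − 0.5444 = 45.6 %.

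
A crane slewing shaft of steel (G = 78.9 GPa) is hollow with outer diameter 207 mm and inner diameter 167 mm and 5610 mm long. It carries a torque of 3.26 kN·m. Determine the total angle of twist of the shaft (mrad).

J = π(d_o⁴ − d_i⁴)/32 = π(0.207⁴ − 0.167⁴)/32 = 1.039×10^-4 m⁴.
θ = T·L/(G·J) = 3260 × 5.61 / (78.9×10⁹ × 1.039×10^-4) = 2.231×10^-3 rad.

2.23 mrad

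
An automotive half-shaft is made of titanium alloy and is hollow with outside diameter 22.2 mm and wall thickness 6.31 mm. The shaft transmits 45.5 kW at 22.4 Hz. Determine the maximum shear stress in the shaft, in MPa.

ω = 2π·22.4 = 140.7 rad/s, so T = P/ω = 45.5×10³ / 140.7 = 323.3 N·m.
J = π(d_o⁴ − d_i⁴)/32 = π(0.0222⁴ − 0.00958⁴)/32 = 2.302×10^-8 m⁴.
τ_max = T·r/J = 323.3 × 0.0111 / 2.302×10^-8 = 1.559×10^8 Pa.

156 MPa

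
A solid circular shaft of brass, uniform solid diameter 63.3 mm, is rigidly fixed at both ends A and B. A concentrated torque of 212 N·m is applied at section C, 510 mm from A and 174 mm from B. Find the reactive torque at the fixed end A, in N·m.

53.9 N·m

With uniform GJ and both ends fixed, compatibility θ_AC = θ_CB gives T_A·a = T_B·b, together with T_A + T_B = T₀.
T_A = T₀·b/(a+b) = 212.0·174/684.0 = 53.93 N·m; T_B = 158.1 N·m.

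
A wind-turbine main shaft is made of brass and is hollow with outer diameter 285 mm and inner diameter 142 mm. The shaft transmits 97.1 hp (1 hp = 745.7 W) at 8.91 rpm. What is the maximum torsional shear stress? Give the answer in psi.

ω = 2π·8.91/60 = 0.9331 rad/s, so T = P/ω = 97.1×745.7 / 0.9331 = 77600 N·m.
J = π(d_o⁴ − d_i⁴)/32 = π(0.285⁴ − 0.142⁴)/32 = 6.078×10^-4 m⁴.
τ_max = T·r/J = 77600 × 0.142 / 6.078×10^-4 = 1.819×10^7 Pa.

2640 psi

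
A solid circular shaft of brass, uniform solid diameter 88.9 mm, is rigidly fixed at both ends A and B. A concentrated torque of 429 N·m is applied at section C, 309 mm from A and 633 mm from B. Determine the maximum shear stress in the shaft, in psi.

With uniform GJ and both ends fixed, compatibility θ_AC = θ_CB gives T_A·a = T_B·b, together with T_A + T_B = T₀.
T_A = T₀·b/(a+b) = 429.0·633/942.0 = 288.3 N·m; T_B = 140.7 N·m.
τ in each portion: τ_AC = 2.09×10^6 Pa, τ_CB = 1.02×10^6 Pa; maximum is in AC.
τ_max = T_AC·r/J = 288.3·0.0445/6.13×10^-6 = 2.090×10^6 Pa.

303 psi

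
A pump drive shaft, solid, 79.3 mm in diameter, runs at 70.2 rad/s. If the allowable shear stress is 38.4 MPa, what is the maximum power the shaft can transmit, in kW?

J = πd⁴/32 = π(0.0793)⁴/32 = 3.882×10^-6 m⁴.
T_max = τ_allow·J/r = 3.84×10^7 × 3.882×10^-6 / 0.0396 = 3760 N·m.
ω = 70.2 rad/s, so P_max = T_max·ω = 2.639×10^5 W.

264 kW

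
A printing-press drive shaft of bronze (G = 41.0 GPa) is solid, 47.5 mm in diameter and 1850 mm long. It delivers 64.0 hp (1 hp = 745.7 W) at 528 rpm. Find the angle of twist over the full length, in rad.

0.0779 rad

ω = 2π·528/60 = 55.29 rad/s, so T = P/ω = 64.0×745.7 / 55.29 = 863.1 N·m.
J = πd⁴/32 = π(0.0475)⁴/32 = 4.998×10^-7 m⁴.
θ = T·L/(G·J) = 863.1 × 1.85 / (41.0×10⁹ × 4.998×10^-7) = 0.07793 rad.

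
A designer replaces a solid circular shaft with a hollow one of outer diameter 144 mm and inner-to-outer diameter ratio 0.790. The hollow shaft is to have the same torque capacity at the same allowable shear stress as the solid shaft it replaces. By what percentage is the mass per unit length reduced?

Equal τ_max and T ⇒ the solid shaft needs d_s³ = d_o³(1−k⁴), so d_s = 144·(1−0.790⁴)^(1/3) = 122.2 mm.
Area ratio A_h/A_s = d_o²(1−k²)/d_s² = (1−k²)/(1−k⁴)^(2/3) = 0.5223.
Mass saving = 1 − 0.5223 = 47.8 %.

47.8 %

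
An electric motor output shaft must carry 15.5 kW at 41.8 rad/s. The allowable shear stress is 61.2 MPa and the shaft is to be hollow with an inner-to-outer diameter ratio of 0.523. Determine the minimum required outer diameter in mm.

ω = 41.8 rad/s, so T = P/ω = 15.5×10³ / 41.80 = 370.8 N·m.
For a hollow shaft with d_i/d_o = 0.523: τ_max = 16T/(π d_o³ (1−k⁴)), so d_o = [16T/(π τ_allow (1−k⁴))]^(1/3) = [16·370.8/(π·6.12×10^7·0.9252)]^(1/3) = 0.03219 m.

32.2 mm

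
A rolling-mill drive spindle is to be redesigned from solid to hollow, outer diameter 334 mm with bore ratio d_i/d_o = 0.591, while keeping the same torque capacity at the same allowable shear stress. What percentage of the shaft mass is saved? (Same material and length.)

Equal τ_max and T ⇒ the solid shaft needs d_s³ = d_o³(1−k⁴), so d_s = 334·(1−0.591⁴)^(1/3) = 319.8 mm.
Area ratio A_h/A_s = d_o²(1−k²)/d_s² = (1−k²)/(1−k⁴)^(2/3) = 0.7097.
Mass saving = 1 − 0.7097 = 29.0 %.

29.0 %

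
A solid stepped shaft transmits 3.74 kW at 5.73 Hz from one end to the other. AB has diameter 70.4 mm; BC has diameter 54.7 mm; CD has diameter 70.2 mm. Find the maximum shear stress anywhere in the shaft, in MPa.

ω = 2π·5.73 = 36.00 rad/s, so T = P/ω = 3.74×10³ / 36.00 = 103.9 N·m.
Under the same torque, τ_max = 16T/(πd³) is largest where d is smallest — segment BC (d = 54.7 mm).
τ_max = 16·103.9/(π·(0.0547)³) = 3.233×10^6 Pa.

3.23 MPa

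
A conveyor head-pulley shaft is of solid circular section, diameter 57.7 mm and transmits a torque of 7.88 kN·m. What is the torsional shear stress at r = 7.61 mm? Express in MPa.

J = πd⁴/32 = π(0.0577)⁴/32 = 1.088×10^-6 m⁴.
Shear stress varies linearly with radius: τ = T·r/J = 7880 × 0.00761 / 1.088×10^-6 = 5.511×10^7 Pa.

55.1 MPa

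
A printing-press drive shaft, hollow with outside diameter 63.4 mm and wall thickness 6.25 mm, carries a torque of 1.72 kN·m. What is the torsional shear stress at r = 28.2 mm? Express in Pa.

5.23e7 Pa

J = π(d_o⁴ − d_i⁴)/32 = π(0.0634⁴ − 0.0509⁴)/32 = 9.272×10^-7 m⁴.
Shear stress varies linearly with radius: τ = T·r/J = 1720 × 0.0282 / 9.272×10^-7 = 5.231×10^7 Pa.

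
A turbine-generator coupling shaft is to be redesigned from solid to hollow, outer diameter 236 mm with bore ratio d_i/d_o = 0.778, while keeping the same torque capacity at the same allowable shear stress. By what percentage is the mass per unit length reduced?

46.5 %

Equal τ_max and T ⇒ the solid shaft needs d_s³ = d_o³(1−k⁴), so d_s = 236·(1−0.778⁴)^(1/3) = 202.7 mm.
Area ratio A_h/A_s = d_o²(1−k²)/d_s² = (1−k²)/(1−k⁴)^(2/3) = 0.5350.
Mass saving = 1 − 0.5350 = 46.5 %.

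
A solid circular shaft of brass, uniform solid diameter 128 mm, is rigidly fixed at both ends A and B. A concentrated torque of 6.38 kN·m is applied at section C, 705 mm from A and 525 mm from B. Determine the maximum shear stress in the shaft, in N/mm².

8.88 N/mm²

With uniform GJ and both ends fixed, compatibility θ_AC = θ_CB gives T_A·a = T_B·b, together with T_A + T_B = T₀.
T_A = T₀·b/(a+b) = 6380·525/1230 = 2723 N·m; T_B = 3657 N·m.
τ in each portion: τ_AC = 6.61×10^6 Pa, τ_CB = 8.88×10^6 Pa; maximum is in CB.
τ_max = T_CB·r/J = 3657·0.0640/2.64×10^-5 = 8.881×10^6 Pa.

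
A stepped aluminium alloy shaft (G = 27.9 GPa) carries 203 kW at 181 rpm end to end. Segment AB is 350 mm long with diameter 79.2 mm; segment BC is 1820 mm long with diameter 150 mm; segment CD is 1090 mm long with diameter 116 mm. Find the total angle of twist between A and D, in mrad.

ω = 2π·181/60 = 18.95 rad/s, so T = P/ω = 203×10³ / 18.95 = 10710 N·m.
J_AB = π(0.0792)⁴/32 = 3.86×10^-6 m⁴; J_BC = π(0.150)⁴/32 = 4.97×10^-5 m⁴; J_CD = π(0.116)⁴/32 = 1.78×10^-5 m⁴.
θ = (T/G)·Σ L_i/J_i = (10710/27.9×10⁹)·(0.350/3.86×10^-6 + 1.82/4.97×10^-5 + 1.09/1.78×10^-5) = 0.07238 rad.

72.4 mrad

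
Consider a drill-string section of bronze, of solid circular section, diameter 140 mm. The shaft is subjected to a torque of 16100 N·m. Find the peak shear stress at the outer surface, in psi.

4330 psi

J = πd⁴/32 = π(0.140)⁴/32 = 3.771×10^-5 m⁴.
τ_max = T·r/J = 16100 × 0.0700 / 3.771×10^-5 = 2.988×10^7 Pa.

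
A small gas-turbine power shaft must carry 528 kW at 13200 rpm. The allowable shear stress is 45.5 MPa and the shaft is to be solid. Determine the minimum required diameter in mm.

ω = 2π·13200/60 = 1382 rad/s, so T = P/ω = 528×10³ / 1382 = 382.0 N·m.
For a solid shaft τ_max = 16T/(πd³), so d = (16T/(π τ_allow))^(1/3) = (16·382.0/(π·4.55×10^7))^(1/3) = 0.03497 m.

35.0 mm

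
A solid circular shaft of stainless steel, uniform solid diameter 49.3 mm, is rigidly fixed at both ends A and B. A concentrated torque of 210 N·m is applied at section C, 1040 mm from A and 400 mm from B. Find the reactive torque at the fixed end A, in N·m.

With uniform GJ and both ends fixed, compatibility θ_AC = θ_CB gives T_A·a = T_B·b, together with T_A + T_B = T₀.
T_A = T₀·b/(a+b) = 210.0·400/1440 = 58.33 N·m; T_B = 151.7 N·m.

58.3 N·m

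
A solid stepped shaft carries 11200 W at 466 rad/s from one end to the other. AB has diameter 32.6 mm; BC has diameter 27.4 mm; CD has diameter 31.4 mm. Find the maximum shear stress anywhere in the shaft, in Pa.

ω = 466 rad/s, so T = P/ω = 11200 / 466.0 = 24.03 N·m.
Under the same torque, τ_max = 16T/(πd³) is largest where d is smallest — segment BC (d = 27.4 mm).
τ_max = 16·24.03/(π·(0.0274)³) = 5.950×10^6 Pa.

5.95e6 Pa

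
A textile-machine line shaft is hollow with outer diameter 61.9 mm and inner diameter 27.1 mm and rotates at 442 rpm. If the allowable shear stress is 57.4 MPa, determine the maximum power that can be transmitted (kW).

119 kW

J = π(d_o⁴ − d_i⁴)/32 = π(0.0619⁴ − 0.0271⁴)/32 = 1.388×10^-6 m⁴.
T_max = τ_allow·J/r = 5.74×10^7 × 1.388×10^-6 / 0.0309 = 2575 N·m.
ω = 2π·442/60 = 46.29 rad/s, so P_max = T_max·ω = 1.192×10^5 W.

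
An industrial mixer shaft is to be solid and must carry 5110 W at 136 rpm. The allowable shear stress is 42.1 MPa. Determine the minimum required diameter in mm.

ω = 2π·136/60 = 14.24 rad/s, so T = P/ω = 5110 / 14.24 = 358.8 N·m.
For a solid shaft τ_max = 16T/(πd³), so d = (16T/(π τ_allow))^(1/3) = (16·358.8/(π·4.21×10^7))^(1/3) = 0.03514 m.

35.1 mm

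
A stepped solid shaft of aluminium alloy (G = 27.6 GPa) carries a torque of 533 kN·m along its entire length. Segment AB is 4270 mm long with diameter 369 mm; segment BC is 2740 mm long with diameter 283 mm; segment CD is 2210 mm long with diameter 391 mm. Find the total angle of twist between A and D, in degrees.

8.48°

J_AB = π(0.369)⁴/32 = 1.82×10^-3 m⁴; J_BC = π(0.283)⁴/32 = 6.30×10^-4 m⁴; J_CD = π(0.391)⁴/32 = 2.29×10^-3 m⁴.
θ = (T/G)·Σ L_i/J_i = (533000/27.6×10⁹)·(4.27/1.82×10^-3 + 2.74/6.30×10^-4 + 2.21/2.29×10^-3) = 0.1479 rad.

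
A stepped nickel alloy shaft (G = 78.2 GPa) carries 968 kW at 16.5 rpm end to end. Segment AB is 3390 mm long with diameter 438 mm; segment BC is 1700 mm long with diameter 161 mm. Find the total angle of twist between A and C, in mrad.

191 mrad

ω = 2π·16.5/60 = 1.728 rad/s, so T = P/ω = 968×10³ / 1.728 = 560200 N·m.
J_AB = π(0.438)⁴/32 = 3.61×10^-3 m⁴; J_BC = π(0.161)⁴/32 = 6.60×10^-5 m⁴.
θ = (T/G)·Σ L_i/J_i = (560200/78.2×10⁹)·(3.39/3.61×10^-3 + 1.70/6.60×10^-5) = 0.1914 rad.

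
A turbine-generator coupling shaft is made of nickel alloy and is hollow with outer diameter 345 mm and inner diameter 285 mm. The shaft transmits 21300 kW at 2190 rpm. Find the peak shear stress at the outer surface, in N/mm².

ω = 2π·2190/60 = 229.3 rad/s, so T = P/ω = 21300×10³ / 229.3 = 92880 N·m.
J = π(d_o⁴ − d_i⁴)/32 = π(0.345⁴ − 0.285⁴)/32 = 7.431×10^-4 m⁴.
τ_max = T·r/J = 92880 × 0.172 / 7.431×10^-4 = 2.156×10^7 Pa.

21.6 N/mm²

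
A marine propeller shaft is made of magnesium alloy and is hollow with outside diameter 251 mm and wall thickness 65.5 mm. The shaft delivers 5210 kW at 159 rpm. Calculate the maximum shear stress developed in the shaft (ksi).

15.4 ksi

ω = 2π·159/60 = 16.65 rad/s, so T = P/ω = 5210×10³ / 16.65 = 312900 N·m.
J = π(d_o⁴ − d_i⁴)/32 = π(0.251⁴ − 0.120⁴)/32 = 3.693×10^-4 m⁴.
τ_max = T·r/J = 312900 × 0.126 / 3.693×10^-4 = 1.063×10^8 Pa.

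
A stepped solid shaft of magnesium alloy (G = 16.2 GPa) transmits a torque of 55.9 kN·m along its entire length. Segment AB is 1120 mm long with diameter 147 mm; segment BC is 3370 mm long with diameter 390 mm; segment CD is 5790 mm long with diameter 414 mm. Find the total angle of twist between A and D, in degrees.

5.52°

J_AB = π(0.147)⁴/32 = 4.58×10^-5 m⁴; J_BC = π(0.390)⁴/32 = 2.27×10^-3 m⁴; J_CD = π(0.414)⁴/32 = 2.88×10^-3 m⁴.
θ = (T/G)·Σ L_i/J_i = (55900/16.2×10⁹)·(1.12/4.58×10^-5 + 3.37/2.27×10^-3 + 5.79/2.88×10^-3) = 0.09635 rad.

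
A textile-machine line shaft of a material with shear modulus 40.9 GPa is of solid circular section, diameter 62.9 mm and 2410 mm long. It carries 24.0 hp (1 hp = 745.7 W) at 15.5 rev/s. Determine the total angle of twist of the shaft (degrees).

0.404°

ω = 2π·15.5 = 97.39 rad/s, so T = P/ω = 24.0×745.7 / 97.39 = 183.8 N·m.
J = πd⁴/32 = π(0.0629)⁴/32 = 1.537×10^-6 m⁴.
θ = T·L/(G·J) = 183.8 × 2.41 / (40.9×10⁹ × 1.537×10^-6) = 7.046×10^-3 rad.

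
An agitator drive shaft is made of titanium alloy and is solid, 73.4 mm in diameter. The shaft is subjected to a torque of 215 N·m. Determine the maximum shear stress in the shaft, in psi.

J = πd⁴/32 = π(0.0734)⁴/32 = 2.850×10^-6 m⁴.
τ_max = T·r/J = 215.0 × 0.0367 / 2.850×10^-6 = 2.769×10^6 Pa.

402 psi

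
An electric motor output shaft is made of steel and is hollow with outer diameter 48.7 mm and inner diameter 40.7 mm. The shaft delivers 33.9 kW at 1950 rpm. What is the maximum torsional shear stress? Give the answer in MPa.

ω = 2π·1950/60 = 204.2 rad/s, so T = P/ω = 33.9×10³ / 204.2 = 166.0 N·m.
J = π(d_o⁴ − d_i⁴)/32 = π(0.0487⁴ − 0.0407⁴)/32 = 2.828×10^-7 m⁴.
τ_max = T·r/J = 166.0 × 0.0244 / 2.828×10^-7 = 1.429×10^7 Pa.

14.3 MPa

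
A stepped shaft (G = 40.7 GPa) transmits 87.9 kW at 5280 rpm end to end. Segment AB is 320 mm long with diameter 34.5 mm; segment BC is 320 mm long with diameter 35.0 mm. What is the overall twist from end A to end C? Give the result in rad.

ω = 2π·5280/60 = 552.9 rad/s, so T = P/ω = 87.9×10³ / 552.9 = 159.0 N·m.
J_AB = π(0.0345)⁴/32 = 1.39×10^-7 m⁴; J_BC = π(0.0350)⁴/32 = 1.47×10^-7 m⁴.
θ = (T/G)·Σ L_i/J_i = (159.0/40.7×10⁹)·(0.320/1.39×10^-7 + 0.320/1.47×10^-7) = 0.01747 rad.

0.0175 rad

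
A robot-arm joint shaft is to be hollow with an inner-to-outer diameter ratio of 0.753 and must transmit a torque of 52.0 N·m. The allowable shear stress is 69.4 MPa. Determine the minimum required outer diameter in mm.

For a hollow shaft with d_i/d_o = 0.753: τ_max = 16T/(π d_o³ (1−k⁴)), so d_o = [16T/(π τ_allow (1−k⁴))]^(1/3) = [16·52.00/(π·6.94×10^7·0.6785)]^(1/3) = 0.01778 m.

17.8 mm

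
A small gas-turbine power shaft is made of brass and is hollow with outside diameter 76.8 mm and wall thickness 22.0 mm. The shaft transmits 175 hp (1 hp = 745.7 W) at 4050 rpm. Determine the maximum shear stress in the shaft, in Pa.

ω = 2π·4050/60 = 424.1 rad/s, so T = P/ω = 175×745.7 / 424.1 = 307.7 N·m.
J = π(d_o⁴ − d_i⁴)/32 = π(0.0768⁴ − 0.0328⁴)/32 = 3.302×10^-6 m⁴.
τ_max = T·r/J = 307.7 × 0.0384 / 3.302×10^-6 = 3.578×10^6 Pa.

3.58e6 Pa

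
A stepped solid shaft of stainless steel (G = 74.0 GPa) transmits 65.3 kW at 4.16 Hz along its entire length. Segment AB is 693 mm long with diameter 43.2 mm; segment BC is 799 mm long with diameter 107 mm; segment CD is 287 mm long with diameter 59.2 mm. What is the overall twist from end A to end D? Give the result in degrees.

4.50°

ω = 2π·4.16 = 26.14 rad/s, so T = P/ω = 65.3×10³ / 26.14 = 2498 N·m.
J_AB = π(0.0432)⁴/32 = 3.42×10^-7 m⁴; J_BC = π(0.107)⁴/32 = 1.29×10^-5 m⁴; J_CD = π(0.0592)⁴/32 = 1.21×10^-6 m⁴.
θ = (T/G)·Σ L_i/J_i = (2498/74.0×10⁹)·(0.693/3.42×10^-7 + 0.799/1.29×10^-5 + 0.287/1.21×10^-6) = 0.07856 rad.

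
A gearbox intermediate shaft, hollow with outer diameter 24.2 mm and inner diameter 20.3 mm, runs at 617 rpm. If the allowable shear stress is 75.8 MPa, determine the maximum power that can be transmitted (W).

J = π(d_o⁴ − d_i⁴)/32 = π(0.0242⁴ − 0.0203⁴)/32 = 1.700×10^-8 m⁴.
T_max = τ_allow·J/r = 7.58×10^7 × 1.700×10^-8 / 0.0121 = 106.5 N·m.
ω = 2π·617/60 = 64.61 rad/s, so P_max = T_max·ω = 6881 W.

6880 W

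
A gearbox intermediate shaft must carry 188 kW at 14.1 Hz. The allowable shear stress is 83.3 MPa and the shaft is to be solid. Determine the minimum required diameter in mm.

ω = 2π·14.1 = 88.59 rad/s, so T = P/ω = 188×10³ / 88.59 = 2122 N·m.
For a solid shaft τ_max = 16T/(πd³), so d = (16T/(π τ_allow))^(1/3) = (16·2122/(π·8.33×10^7))^(1/3) = 0.05062 m.

50.6 mm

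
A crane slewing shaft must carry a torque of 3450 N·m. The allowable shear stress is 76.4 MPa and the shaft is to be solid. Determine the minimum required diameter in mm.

For a solid shaft τ_max = 16T/(πd³), so d = (16T/(π τ_allow))^(1/3) = (16·3450/(π·7.64×10^7))^(1/3) = 0.06127 m.

61.3 mm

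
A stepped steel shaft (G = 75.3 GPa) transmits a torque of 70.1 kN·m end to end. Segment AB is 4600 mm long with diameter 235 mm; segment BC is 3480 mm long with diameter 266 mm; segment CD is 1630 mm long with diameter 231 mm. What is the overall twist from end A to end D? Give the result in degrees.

1.51°

J_AB = π(0.235)⁴/32 = 2.99×10^-4 m⁴; J_BC = π(0.266)⁴/32 = 4.92×10^-4 m⁴; J_CD = π(0.231)⁴/32 = 2.80×10^-4 m⁴.
θ = (T/G)·Σ L_i/J_i = (70100/75.3×10⁹)·(4.60/2.99×10^-4 + 3.48/4.92×10^-4 + 1.63/2.80×10^-4) = 0.02632 rad.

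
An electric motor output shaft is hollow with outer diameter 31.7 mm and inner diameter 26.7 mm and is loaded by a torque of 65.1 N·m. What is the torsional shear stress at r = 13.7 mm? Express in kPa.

J = π(d_o⁴ − d_i⁴)/32 = π(0.0317⁴ − 0.0267⁴)/32 = 4.924×10^-8 m⁴.
Shear stress varies linearly with radius: τ = T·r/J = 65.10 × 0.0137 / 4.924×10^-8 = 1.811×10^7 Pa.

18100 kPa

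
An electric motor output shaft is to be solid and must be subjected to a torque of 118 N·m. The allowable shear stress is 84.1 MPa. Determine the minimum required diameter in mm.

19.3 mm

For a solid shaft τ_max = 16T/(πd³), so d = (16T/(π τ_allow))^(1/3) = (16·118.0/(π·8.41×10^7))^(1/3) = 0.01926 m.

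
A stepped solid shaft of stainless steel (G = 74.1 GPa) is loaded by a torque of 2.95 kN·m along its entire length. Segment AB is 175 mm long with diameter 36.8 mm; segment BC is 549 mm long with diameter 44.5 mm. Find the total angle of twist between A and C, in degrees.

J_AB = π(0.0368)⁴/32 = 1.80×10^-7 m⁴; J_BC = π(0.0445)⁴/32 = 3.85×10^-7 m⁴.
θ = (T/G)·Σ L_i/J_i = (2950/74.1×10⁹)·(0.175/1.80×10^-7 + 0.549/3.85×10^-7) = 0.09547 rad.

5.47°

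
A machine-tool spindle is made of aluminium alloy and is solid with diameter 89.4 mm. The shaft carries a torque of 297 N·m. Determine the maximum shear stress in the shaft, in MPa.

J = πd⁴/32 = π(0.0894)⁴/32 = 6.271×10^-6 m⁴.
τ_max = T·r/J = 297.0 × 0.0447 / 6.271×10^-6 = 2.117×10^6 Pa.

2.12 MPa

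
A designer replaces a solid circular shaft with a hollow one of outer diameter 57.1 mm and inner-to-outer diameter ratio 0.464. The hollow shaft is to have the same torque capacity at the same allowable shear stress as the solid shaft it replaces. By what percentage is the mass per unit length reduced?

19.0 %

Equal τ_max and T ⇒ the solid shaft needs d_s³ = d_o³(1−k⁴), so d_s = 57.1·(1−0.464⁴)^(1/3) = 56.20 mm.
Area ratio A_h/A_s = d_o²(1−k²)/d_s² = (1−k²)/(1−k⁴)^(2/3) = 0.8099.
Mass saving = 1 − 0.8099 = 19.0 %.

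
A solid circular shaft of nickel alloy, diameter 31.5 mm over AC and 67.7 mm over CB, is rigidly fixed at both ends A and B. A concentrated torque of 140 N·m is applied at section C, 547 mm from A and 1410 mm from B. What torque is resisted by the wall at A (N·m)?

Compatibility: T_A·a/J_AC = T_B·b/J_CB with T_A + T_B = T₀.
J_AC = 9.67×10^-8 m⁴, J_CB = 2.06×10^-6 m⁴, so T_A = T₀·(J_AC/a)/((J_AC/a)+(J_CB/b)) = 15.09 N·m, T_B = 124.9 N·m.

15.1 N·m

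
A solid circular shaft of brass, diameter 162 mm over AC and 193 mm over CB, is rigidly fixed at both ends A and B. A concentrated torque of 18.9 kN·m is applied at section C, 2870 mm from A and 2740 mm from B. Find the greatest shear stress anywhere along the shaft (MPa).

9.08 MPa

Compatibility: T_A·a/J_AC = T_B·b/J_CB with T_A + T_B = T₀.
J_AC = 6.76×10^-5 m⁴, J_CB = 1.36×10^-4 m⁴, so T_A = T₀·(J_AC/a)/((J_AC/a)+(J_CB/b)) = 6077 N·m, T_B = 12820 N·m.
τ in each portion: τ_AC = 7.28×10^6 Pa, τ_CB = 9.08×10^6 Pa; maximum is in CB.
τ_max = T_CB·r/J = 12820·0.0965/1.36×10^-4 = 9.084×10^6 Pa.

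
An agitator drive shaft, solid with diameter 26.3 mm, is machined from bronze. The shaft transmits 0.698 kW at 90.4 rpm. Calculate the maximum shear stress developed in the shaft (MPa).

ω = 2π·90.4/60 = 9.467 rad/s, so T = P/ω = 0.698×10³ / 9.467 = 73.73 N·m.
J = πd⁴/32 = π(0.0263)⁴/32 = 4.697×10^-8 m⁴.
τ_max = T·r/J = 73.73 × 0.0132 / 4.697×10^-8 = 2.064×10^7 Pa.

20.6 MPa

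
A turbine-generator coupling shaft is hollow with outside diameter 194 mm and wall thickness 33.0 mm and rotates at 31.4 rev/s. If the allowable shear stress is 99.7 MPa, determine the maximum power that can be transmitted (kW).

J = π(d_o⁴ − d_i⁴)/32 = π(0.194⁴ − 0.128⁴)/32 = 1.127×10^-4 m⁴.
T_max = τ_allow·J/r = 9.97×10^7 × 1.127×10^-4 / 0.0970 = 115800 N·m.
ω = 2π·31.4 = 197.3 rad/s, so P_max = T_max·ω = 2.286×10^7 W.

22900 kW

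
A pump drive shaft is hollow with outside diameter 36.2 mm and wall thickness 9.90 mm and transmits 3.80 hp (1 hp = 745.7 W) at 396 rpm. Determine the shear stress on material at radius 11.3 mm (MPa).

4.78 MPa

ω = 2π·396/60 = 41.47 rad/s, so T = P/ω = 3.80×745.7 / 41.47 = 68.33 N·m.
J = π(d_o⁴ − d_i⁴)/32 = π(0.0362⁴ − 0.0164⁴)/32 = 1.615×10^-7 m⁴.
Shear stress varies linearly with radius: τ = T·r/J = 68.33 × 0.0113 / 1.615×10^-7 = 4.781×10^6 Pa.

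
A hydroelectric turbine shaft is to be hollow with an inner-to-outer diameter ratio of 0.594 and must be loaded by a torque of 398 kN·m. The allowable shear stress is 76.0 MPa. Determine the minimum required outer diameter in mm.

For a hollow shaft with d_i/d_o = 0.594: τ_max = 16T/(π d_o³ (1−k⁴)), so d_o = [16T/(π τ_allow (1−k⁴))]^(1/3) = [16·398000/(π·7.60×10^7·0.8755)]^(1/3) = 0.3123 m.

312 mm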